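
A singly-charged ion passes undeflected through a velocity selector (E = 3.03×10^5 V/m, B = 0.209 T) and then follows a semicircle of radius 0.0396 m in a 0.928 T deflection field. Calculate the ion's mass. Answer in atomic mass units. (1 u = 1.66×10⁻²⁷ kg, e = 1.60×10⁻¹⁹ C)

v = E/B₁ = 1.45×10^6 m/s.
From r = mv/(qB₂), m = qB₂r/v = (1×1.60×10^-19)(0.928)(0.0396) / (1.45×10^6) = 4.06×10^-27 kg.
In atomic mass units: m = 4.06×10^-27 / 1.66×10^-27 = 2.44 u.

m ≈ 2.44 u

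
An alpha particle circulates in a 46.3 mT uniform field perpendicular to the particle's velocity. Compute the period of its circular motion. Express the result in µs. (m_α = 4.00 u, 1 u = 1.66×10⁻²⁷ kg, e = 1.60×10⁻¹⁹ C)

The cyclotron period is independent of speed: T = 2πm/(qB).
T = 2π(6.64×10^-27) / [(2×1.60×10^-19)(0.0463)] = 2.82×10^-6 s.

T ≈ 2.82 µs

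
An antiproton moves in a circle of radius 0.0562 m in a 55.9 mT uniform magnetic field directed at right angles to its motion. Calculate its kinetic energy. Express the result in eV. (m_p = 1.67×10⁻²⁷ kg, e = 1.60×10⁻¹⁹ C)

K ≈ 473 eV

v = qBr/m = (1×1.60×10^-19)(0.0559)(0.0562) / (1.67×10^-27) = 3.01×10^5 m/s.
K = ½mv² = 0.5·(1.67×10^-27)·(3.01×10^5)² = 7.56×10^-17 J = 473 eV.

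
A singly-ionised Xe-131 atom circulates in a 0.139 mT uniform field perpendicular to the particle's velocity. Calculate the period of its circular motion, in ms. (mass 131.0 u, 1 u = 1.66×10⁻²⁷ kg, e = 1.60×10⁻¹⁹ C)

The cyclotron period is independent of speed: T = 2πm/(qB).
T = 2π(2.17×10^-25) / [(1×1.60×10^-19)(1.39×10^-4)] = 0.0614 s.

T ≈ 61.4 ms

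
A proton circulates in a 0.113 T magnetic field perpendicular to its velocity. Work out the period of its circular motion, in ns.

T ≈ 580 ns

The cyclotron period is independent of speed: T = 2πm/(qB).
T = 2π(1.67×10^-27) / [(1×1.60×10^-19)(0.113)] = 5.80×10^-7 s.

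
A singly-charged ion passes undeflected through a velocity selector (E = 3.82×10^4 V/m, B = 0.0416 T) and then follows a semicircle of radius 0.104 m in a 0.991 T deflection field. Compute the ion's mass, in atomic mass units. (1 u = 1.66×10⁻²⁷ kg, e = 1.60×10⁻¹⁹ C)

m ≈ 10.8 u

v = E/B₁ = 9.18×10^5 m/s.
From r = mv/(qB₂), m = qB₂r/v = (1×1.60×10^-19)(0.991)(0.104) / (9.18×10^5) = 1.80×10^-26 kg.
In atomic mass units: m = 1.80×10^-26 / 1.66×10^-27 = 10.8 u.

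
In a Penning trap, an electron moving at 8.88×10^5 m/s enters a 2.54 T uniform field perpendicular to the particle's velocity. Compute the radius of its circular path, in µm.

The magnetic force provides the centripetal force: qvB = mv²/r, so r = mv/(qB).
r = (9.11×10^-31 kg)(8.88×10^5 m/s) / [(1×1.60×10^-19 C)(2.54 T)] = 1.99×10^-6 m.

r ≈ 1.99 µm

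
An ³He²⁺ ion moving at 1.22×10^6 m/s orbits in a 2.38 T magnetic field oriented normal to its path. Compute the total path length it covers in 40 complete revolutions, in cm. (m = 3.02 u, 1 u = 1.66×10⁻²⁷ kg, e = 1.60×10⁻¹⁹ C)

L ≈ 202 cm

r = mv/(qB) = 8.03×10^-3 m, so one revolution covers 2πr = 0.0505 m.
In 40 revolutions: L = 40·2πr = 2.02 m.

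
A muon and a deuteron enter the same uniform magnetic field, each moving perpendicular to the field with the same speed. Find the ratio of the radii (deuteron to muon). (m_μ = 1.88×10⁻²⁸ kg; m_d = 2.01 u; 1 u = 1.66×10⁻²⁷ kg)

ratio ≈ 17.7

r = mv/(qB) ⇒ at equal v, r ∝ m/q.
r_{deuteron}/r_{muon} = 17.7.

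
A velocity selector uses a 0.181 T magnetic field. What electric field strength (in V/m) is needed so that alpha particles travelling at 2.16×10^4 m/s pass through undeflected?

E ≈ 3910 V/m

qE = qvB ⇒ E = vB = (2.16×10^4)(0.181) = 3910 V/m.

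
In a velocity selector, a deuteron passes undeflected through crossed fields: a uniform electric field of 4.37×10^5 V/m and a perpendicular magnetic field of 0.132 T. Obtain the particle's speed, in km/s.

v ≈ 3310 km/s

For zero net force, qE = qvB, so v = E/B.
v = (4.37×10^5) / (0.132) = 3.31×10^6 m/s.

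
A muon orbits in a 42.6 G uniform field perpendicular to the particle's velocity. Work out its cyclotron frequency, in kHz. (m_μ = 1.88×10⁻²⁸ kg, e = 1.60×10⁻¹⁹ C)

f ≈ 577 kHz

f = qB/(2πm) = (1×1.60×10^-19)(4.26×10^-3) / [2π(1.88×10^-28)] = 5.77×10^5 Hz.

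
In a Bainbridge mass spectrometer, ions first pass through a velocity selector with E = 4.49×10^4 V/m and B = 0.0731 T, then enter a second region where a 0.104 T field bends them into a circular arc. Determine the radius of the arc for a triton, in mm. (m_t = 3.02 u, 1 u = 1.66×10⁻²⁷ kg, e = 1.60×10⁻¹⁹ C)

The selector passes v = E/B = 4.49×10^4/0.0731 = 6.14×10^5 m/s.
In the deflection region, r = mv/(qB₂) = (5.01×10^-27)(6.14×10^5) / [(1×1.60×10^-19)(0.104)] = 0.185 m.

r ≈ 185 mm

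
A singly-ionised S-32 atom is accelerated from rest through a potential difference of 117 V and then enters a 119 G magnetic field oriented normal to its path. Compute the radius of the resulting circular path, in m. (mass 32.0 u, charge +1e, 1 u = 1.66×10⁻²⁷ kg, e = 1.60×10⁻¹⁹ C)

r ≈ 0.741 m

The kinetic energy gained is K = qV = (1×1.60×10^-19)(117) = 1.87×10^-17 J.
v = √(2K/m) = 2.65×10^4 m/s.
r = mv/(qB) = (5.31×10^-26)(2.65×10^4) / [(1×1.60×10^-19)(0.0119)] = 0.741 m.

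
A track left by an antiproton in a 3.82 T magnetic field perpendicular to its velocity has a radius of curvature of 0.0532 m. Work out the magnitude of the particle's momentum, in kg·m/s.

p ≈ 3.25×10^-20 kg·m/s

Since qvB = mv²/r, the momentum p = mv = qBr.
p = (1×1.60×10^-19)(3.82)(0.0532) = 3.25×10^-20 kg·m/s.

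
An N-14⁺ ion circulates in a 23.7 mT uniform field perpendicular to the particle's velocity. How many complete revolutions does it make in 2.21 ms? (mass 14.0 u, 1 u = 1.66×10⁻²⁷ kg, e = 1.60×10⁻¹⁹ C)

T = 2πm/(qB) = 2π(2.324×10^-26) / [(1×1.60×10^-19)(0.0237)] = 3.8508×10^-5 s.
N = t/T = 2.21×10^-3 / 3.8508×10^-5 ≈ 57.39, so 57 complete revolutions.

N = 57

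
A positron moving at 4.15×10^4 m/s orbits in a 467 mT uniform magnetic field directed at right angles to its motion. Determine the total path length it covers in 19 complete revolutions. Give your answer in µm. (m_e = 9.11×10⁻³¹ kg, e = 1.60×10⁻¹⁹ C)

L ≈ 60.4 µm

r = mv/(qB) = 5.06×10^-7 m, so one revolution covers 2πr = 3.18×10^-6 m.
In 19 revolutions: L = 19·2πr = 6.04×10^-5 m.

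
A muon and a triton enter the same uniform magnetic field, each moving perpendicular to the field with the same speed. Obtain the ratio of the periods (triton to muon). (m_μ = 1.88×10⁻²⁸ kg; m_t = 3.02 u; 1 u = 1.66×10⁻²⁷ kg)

ratio ≈ 26.7

T = 2πm/(qB) is independent of speed, so T₂/T₁ = (m₂/q₂)/(m₁/q₁).
T_{triton}/T_{muon} = (5.01×10^-27/1e) / (1.88×10^-28/1e) = 26.7.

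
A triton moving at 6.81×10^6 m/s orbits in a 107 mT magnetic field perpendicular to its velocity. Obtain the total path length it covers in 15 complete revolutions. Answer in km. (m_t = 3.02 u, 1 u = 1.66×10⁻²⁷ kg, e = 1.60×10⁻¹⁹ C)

r = mv/(qB) = 1.99 m, so one revolution covers 2πr = 12.5 m.
In 15 revolutions: L = 15·2πr = 188 m.

L ≈ 0.188 km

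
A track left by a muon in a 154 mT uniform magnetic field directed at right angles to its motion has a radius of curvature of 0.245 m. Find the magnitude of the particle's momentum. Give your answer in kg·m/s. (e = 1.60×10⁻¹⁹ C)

Since qvB = mv²/r, the momentum p = mv = qBr.
p = (1×1.60×10^-19)(0.154)(0.245) = 6.04×10^-21 kg·m/s.

p ≈ 6.04×10^-21 kg·m/s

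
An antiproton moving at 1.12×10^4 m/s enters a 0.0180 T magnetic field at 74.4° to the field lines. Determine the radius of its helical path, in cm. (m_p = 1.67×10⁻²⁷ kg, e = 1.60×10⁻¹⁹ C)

r ≈ 0.626 cm

Only the perpendicular component v⊥ = v sin74.4° = 1.08×10^4 m/s is bent by the field.
r = m v⊥ /(qB) = (1.67×10^-27)(1.08×10^4) / [(1×1.60×10^-19)(0.0180)] = 6.26×10^-3 m.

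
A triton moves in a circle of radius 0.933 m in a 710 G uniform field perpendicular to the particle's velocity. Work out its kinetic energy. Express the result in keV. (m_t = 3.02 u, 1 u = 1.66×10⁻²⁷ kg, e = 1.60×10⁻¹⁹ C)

K ≈ 70.0 keV

v = qBr/m = (1×1.60×10^-19)(0.0710)(0.933) / (5.01×10^-27) = 2.11×10^6 m/s.
K = ½mv² = 0.5·(5.01×10^-27)·(2.11×10^6)² = 1.12×10^-14 J = 70.0 keV.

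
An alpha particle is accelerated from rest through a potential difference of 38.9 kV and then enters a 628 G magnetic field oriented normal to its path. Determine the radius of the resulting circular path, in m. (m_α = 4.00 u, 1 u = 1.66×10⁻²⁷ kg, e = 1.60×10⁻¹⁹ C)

The kinetic energy gained is K = qV = (2×1.60×10^-19)(3.89×10^4) = 1.24×10^-14 J.
v = √(2K/m) = 1.94×10^6 m/s.
r = mv/(qB) = (6.64×10^-27)(1.94×10^6) / [(2×1.60×10^-19)(0.0628)] = 0.640 m.

r ≈ 0.640 m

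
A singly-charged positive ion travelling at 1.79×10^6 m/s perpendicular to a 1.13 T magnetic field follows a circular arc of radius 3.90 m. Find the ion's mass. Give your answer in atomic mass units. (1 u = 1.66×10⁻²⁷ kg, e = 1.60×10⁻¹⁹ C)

m ≈ 237 u

qvB = mv²/r ⇒ m = qBr/v.
m = (1×1.60×10^-19)(1.13)(3.90) / (1.79×10^6) = 3.94×10^-25 kg = 237 u.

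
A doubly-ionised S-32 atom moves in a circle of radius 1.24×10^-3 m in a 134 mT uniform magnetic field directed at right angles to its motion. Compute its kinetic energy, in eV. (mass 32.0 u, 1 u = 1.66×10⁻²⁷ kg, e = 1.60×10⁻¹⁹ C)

K ≈ 0.166 eV

v = qBr/m = (2×1.60×10^-19)(0.134)(1.24×10^-3) / (5.31×10^-26) = 1000 m/s.
K = ½mv² = 0.5·(5.31×10^-26)·(1000)² = 2.66×10^-20 J = 0.166 eV.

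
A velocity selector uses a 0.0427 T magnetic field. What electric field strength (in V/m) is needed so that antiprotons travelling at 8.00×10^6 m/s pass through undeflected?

qE = qvB ⇒ E = vB = (8.00×10^6)(0.0427) = 3.42×10^5 V/m.

E ≈ 3.42×10^5 V/m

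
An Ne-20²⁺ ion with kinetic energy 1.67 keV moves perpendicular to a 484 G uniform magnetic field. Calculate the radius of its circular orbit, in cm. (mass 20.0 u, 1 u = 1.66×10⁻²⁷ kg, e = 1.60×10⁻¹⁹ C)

Convert the energy: K = 1.67 keV = 2.67×10^-16 J.
v = √(2K/m) = √(2·2.67×10^-16/3.32×10^-26) = 1.27×10^5 m/s.
r = mv/(qB) = (3.32×10^-26)(1.27×10^5) / [(2×1.60×10^-19)(0.0484)] = 0.272 m.

r ≈ 27.2 cm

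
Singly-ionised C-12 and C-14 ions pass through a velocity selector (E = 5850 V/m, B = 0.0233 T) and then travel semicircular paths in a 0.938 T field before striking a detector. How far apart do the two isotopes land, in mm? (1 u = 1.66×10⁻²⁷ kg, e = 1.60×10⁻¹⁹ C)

Both emerge at v = E/B₁ = 2.51×10^5 m/s.
r = mv/(qB₂), so r₁ = 0.03332 m and r₂ = 0.03888 m, giving Δr = 5.55×10^-3 m.
After a semicircle each ion lands a diameter 2r from the entry slit, so the separation is 2Δr = 0.0111 m.

Δd ≈ 11.1 mm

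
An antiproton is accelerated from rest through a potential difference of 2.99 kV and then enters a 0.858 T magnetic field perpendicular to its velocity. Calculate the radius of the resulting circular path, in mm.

The kinetic energy gained is K = qV = (1×1.60×10^-19)(2990) = 4.78×10^-16 J.
v = √(2K/m) = 7.57×10^5 m/s.
r = mv/(qB) = (1.67×10^-27)(7.57×10^5) / [(1×1.60×10^-19)(0.858)] = 9.21×10^-3 m.

r ≈ 9.21 mm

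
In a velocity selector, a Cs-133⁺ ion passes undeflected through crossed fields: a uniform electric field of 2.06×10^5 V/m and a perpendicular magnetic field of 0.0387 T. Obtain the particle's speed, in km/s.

For zero net force, qE = qvB, so v = E/B.
v = (2.06×10^5) / (0.0387) = 5.32×10^6 m/s.

v ≈ 5320 km/s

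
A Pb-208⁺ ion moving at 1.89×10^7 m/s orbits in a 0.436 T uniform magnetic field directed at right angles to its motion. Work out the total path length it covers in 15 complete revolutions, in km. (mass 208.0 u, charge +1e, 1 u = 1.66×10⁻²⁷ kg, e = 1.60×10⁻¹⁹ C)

L ≈ 8.82 km

r = mv/(qB) = 93.5 m, so one revolution covers 2πr = 588 m.
In 15 revolutions: L = 15·2πr = 8820 m.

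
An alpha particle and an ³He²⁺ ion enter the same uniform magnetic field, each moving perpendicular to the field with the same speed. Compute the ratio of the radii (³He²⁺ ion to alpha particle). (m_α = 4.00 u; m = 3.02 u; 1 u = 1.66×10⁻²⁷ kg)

r = mv/(qB) ⇒ at equal v, r ∝ m/q.
r_{³He²⁺ ion}/r_{alpha particle} = 0.755.

ratio ≈ 0.755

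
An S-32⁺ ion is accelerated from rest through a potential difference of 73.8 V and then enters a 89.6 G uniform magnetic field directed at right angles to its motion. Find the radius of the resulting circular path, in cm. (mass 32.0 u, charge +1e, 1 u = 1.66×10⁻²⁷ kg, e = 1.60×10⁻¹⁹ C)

The kinetic energy gained is K = qV = (1×1.60×10^-19)(73.8) = 1.18×10^-17 J.
v = √(2K/m) = 2.11×10^4 m/s.
r = mv/(qB) = (5.31×10^-26)(2.11×10^4) / [(1×1.60×10^-19)(8.96×10^-3)] = 0.781 m.

r ≈ 78.1 cm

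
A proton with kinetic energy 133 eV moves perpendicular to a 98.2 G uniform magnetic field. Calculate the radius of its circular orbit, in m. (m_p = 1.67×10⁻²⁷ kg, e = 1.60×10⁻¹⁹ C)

r ≈ 0.170 m

Convert the energy: K = 133 eV = 2.13×10^-17 J.
v = √(2K/m) = √(2·2.13×10^-17/1.67×10^-27) = 1.60×10^5 m/s.
r = mv/(qB) = (1.67×10^-27)(1.60×10^5) / [(1×1.60×10^-19)(9.82×10^-3)] = 0.170 m.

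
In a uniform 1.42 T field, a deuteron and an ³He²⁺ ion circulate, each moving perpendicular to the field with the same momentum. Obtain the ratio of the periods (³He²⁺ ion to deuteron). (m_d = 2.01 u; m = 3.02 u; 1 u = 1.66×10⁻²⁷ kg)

ratio ≈ 0.751

T = 2πm/(qB) is independent of speed, so T₂/T₁ = (m₂/q₂)/(m₁/q₁).
T_{³He²⁺ ion}/T_{deuteron} = (5.01×10^-27/2e) / (3.34×10^-27/1e) = 0.751.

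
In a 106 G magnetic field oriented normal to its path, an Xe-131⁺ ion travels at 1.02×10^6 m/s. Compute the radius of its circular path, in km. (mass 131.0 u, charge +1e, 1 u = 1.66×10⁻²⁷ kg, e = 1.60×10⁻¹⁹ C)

The magnetic force provides the centripetal force: qvB = mv²/r, so r = mv/(qB).
r = (2.17×10^-25 kg)(1.02×10^6 m/s) / [(1×1.60×10^-19 C)(0.0106 T)] = 131 m.

r ≈ 0.131 km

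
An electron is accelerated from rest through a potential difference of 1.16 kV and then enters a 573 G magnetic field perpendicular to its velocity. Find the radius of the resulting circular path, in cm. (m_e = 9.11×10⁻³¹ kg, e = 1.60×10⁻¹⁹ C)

The kinetic energy gained is K = qV = (1×1.60×10^-19)(1160) = 1.86×10^-16 J.
v = √(2K/m) = 2.02×10^7 m/s.
r = mv/(qB) = (9.11×10^-31)(2.02×10^7) / [(1×1.60×10^-19)(0.0573)] = 2.01×10^-3 m.

r ≈ 0.201 cm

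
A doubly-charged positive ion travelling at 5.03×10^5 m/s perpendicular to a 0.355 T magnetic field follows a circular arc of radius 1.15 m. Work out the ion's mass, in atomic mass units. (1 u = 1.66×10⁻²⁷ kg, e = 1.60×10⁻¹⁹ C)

m ≈ 156 u

qvB = mv²/r ⇒ m = qBr/v.
m = (2×1.60×10^-19)(0.355)(1.15) / (5.03×10^5) = 2.60×10^-25 kg = 156 u.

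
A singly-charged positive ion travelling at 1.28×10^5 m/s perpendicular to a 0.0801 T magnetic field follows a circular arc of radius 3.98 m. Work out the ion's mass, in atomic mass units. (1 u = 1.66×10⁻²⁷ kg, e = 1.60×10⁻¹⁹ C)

m ≈ 240 u

qvB = mv²/r ⇒ m = qBr/v.
m = (1×1.60×10^-19)(0.0801)(3.98) / (1.28×10^5) = 3.98×10^-25 kg = 240 u.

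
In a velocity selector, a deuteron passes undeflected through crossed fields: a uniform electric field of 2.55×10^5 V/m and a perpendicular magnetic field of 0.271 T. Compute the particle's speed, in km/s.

For zero net force, qE = qvB, so v = E/B.
v = (2.55×10^5) / (0.271) = 9.41×10^5 m/s.

v ≈ 941 km/s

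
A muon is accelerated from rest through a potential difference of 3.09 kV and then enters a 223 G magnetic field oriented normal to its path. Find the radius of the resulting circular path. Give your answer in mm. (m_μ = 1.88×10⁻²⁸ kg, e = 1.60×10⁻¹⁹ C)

r ≈ 121 mm

The kinetic energy gained is K = qV = (1×1.60×10^-19)(3090) = 4.94×10^-16 J.
v = √(2K/m) = 2.29×10^6 m/s.
r = mv/(qB) = (1.88×10^-28)(2.29×10^6) / [(1×1.60×10^-19)(0.0223)] = 0.121 m.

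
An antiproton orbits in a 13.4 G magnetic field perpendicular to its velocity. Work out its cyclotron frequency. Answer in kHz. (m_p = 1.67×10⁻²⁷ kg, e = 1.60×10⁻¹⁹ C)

f = qB/(2πm) = (1×1.60×10^-19)(1.34×10^-3) / [2π(1.67×10^-27)] = 2.04×10^4 Hz.

f ≈ 20.4 kHz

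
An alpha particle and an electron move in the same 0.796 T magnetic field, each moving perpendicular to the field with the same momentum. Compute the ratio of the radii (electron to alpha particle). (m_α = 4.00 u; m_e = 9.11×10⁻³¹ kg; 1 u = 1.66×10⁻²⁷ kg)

ratio ≈ 2.00

r = p/(qB) ⇒ at equal p, r ∝ 1/q.
r_{electron}/r_{alpha particle} = 2.00.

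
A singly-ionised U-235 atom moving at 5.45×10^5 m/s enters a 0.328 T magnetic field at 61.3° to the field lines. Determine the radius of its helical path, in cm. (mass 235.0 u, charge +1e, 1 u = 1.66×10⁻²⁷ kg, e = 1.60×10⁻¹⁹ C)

Only the perpendicular component v⊥ = v sin61.3° = 4.78×10^5 m/s is bent by the field.
r = m v⊥ /(qB) = (3.90×10^-25)(4.78×10^5) / [(1×1.60×10^-19)(0.328)] = 3.55 m.

r ≈ 355 cm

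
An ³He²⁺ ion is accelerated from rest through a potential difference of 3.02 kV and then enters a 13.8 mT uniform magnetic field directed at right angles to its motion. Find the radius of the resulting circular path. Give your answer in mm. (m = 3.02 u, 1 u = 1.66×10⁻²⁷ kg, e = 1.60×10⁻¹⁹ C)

r ≈ 705 mm

The kinetic energy gained is K = qV = (2×1.60×10^-19)(3020) = 9.66×10^-16 J.
v = √(2K/m) = 6.21×10^5 m/s.
r = mv/(qB) = (5.01×10^-27)(6.21×10^5) / [(2×1.60×10^-19)(0.0138)] = 0.705 m.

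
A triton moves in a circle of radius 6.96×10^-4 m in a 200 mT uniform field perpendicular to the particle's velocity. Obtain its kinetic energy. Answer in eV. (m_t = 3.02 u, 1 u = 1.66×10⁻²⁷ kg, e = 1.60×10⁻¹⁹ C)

K ≈ 0.309 eV

v = qBr/m = (1×1.60×10^-19)(0.200)(6.96×10^-4) / (5.01×10^-27) = 4440 m/s.
K = ½mv² = 0.5·(5.01×10^-27)·(4440)² = 4.95×10^-20 J = 0.309 eV.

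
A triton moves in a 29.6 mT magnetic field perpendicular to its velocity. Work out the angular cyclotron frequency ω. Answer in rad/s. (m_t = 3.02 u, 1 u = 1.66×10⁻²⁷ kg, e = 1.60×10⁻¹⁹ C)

ω = qB/m = (1×1.60×10^-19)(0.0296) / (5.01×10^-27) = 9.45×10^5 rad/s.

ω ≈ 9.45×10^5 rad/s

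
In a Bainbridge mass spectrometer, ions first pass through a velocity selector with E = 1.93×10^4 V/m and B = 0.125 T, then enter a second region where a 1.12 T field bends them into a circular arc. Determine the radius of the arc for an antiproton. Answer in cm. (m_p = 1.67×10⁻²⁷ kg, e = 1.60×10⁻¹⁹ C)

The selector passes v = E/B = 1.93×10^4/0.125 = 1.54×10^5 m/s.
In the deflection region, r = mv/(qB₂) = (1.67×10^-27)(1.54×10^5) / [(1×1.60×10^-19)(1.12)] = 1.44×10^-3 m.

r ≈ 0.144 cm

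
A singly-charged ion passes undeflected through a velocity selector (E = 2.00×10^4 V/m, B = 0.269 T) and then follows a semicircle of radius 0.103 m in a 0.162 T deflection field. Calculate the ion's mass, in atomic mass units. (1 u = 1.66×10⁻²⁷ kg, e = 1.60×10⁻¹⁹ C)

v = E/B₁ = 7.43×10^4 m/s.
From r = mv/(qB₂), m = qB₂r/v = (1×1.60×10^-19)(0.162)(0.103) / (7.43×10^4) = 3.59×10^-26 kg.
In atomic mass units: m = 3.59×10^-26 / 1.66×10^-27 = 21.6 u.

m ≈ 21.6 u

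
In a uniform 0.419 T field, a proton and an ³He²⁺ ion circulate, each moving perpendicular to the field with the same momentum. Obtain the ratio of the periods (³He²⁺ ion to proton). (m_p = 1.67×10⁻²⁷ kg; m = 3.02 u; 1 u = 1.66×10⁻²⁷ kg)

ratio ≈ 1.50

T = 2πm/(qB) is independent of speed, so T₂/T₁ = (m₂/q₂)/(m₁/q₁).
T_{³He²⁺ ion}/T_{proton} = (5.01×10^-27/2e) / (1.67×10^-27/1e) = 1.50.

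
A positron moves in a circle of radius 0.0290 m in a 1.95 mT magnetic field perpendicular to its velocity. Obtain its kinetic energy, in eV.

K ≈ 281 eV

v = qBr/m = (1×1.60×10^-19)(1.95×10^-3)(0.0290) / (9.11×10^-31) = 9.93×10^6 m/s.
K = ½mv² = 0.5·(9.11×10^-31)·(9.93×10^6)² = 4.49×10^-17 J = 281 eV.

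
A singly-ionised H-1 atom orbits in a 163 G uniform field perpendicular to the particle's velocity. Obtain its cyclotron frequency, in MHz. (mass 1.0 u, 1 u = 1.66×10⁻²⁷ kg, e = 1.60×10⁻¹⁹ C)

f ≈ 0.250 MHz

f = qB/(2πm) = (1×1.60×10^-19)(0.0163) / [2π(1.66×10^-27)] = 2.50×10^5 Hz.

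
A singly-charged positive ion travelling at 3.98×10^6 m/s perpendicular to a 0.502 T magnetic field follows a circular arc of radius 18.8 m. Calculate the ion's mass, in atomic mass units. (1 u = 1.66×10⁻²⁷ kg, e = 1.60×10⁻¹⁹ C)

qvB = mv²/r ⇒ m = qBr/v.
m = (1×1.60×10^-19)(0.502)(18.8) / (3.98×10^6) = 3.79×10^-25 kg = 229 u.

m ≈ 229 u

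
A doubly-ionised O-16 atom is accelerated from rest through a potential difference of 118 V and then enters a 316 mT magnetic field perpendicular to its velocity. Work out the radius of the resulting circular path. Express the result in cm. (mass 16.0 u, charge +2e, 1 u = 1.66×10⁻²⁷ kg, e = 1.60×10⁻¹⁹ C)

The kinetic energy gained is K = qV = (2×1.60×10^-19)(118) = 3.78×10^-17 J.
v = √(2K/m) = 5.33×10^4 m/s.
r = mv/(qB) = (2.66×10^-26)(5.33×10^4) / [(2×1.60×10^-19)(0.316)] = 0.0140 m.

r ≈ 1.40 cm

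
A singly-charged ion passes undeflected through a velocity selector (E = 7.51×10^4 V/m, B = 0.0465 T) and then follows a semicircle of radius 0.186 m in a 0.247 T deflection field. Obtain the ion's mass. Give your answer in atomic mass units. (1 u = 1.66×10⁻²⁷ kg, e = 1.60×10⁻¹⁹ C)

m ≈ 2.74 u

v = E/B₁ = 1.62×10^6 m/s.
From r = mv/(qB₂), m = qB₂r/v = (1×1.60×10^-19)(0.247)(0.186) / (1.62×10^6) = 4.55×10^-27 kg.
In atomic mass units: m = 4.55×10^-27 / 1.66×10^-27 = 2.74 u.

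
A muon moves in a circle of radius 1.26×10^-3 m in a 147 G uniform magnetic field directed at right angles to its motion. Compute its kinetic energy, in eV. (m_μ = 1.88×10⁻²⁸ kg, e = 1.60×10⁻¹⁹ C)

v = qBr/m = (1×1.60×10^-19)(0.0147)(1.26×10^-3) / (1.88×10^-28) = 1.58×10^4 m/s.
K = ½mv² = 0.5·(1.88×10^-28)·(1.58×10^4)² = 2.34×10^-20 J = 0.146 eV.

K ≈ 0.146 eV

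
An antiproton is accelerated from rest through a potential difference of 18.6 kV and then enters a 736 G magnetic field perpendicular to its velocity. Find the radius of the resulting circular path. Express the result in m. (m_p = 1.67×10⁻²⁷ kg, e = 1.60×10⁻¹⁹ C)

r ≈ 0.268 m

The kinetic energy gained is K = qV = (1×1.60×10^-19)(1.86×10^4) = 2.98×10^-15 J.
v = √(2K/m) = 1.89×10^6 m/s.
r = mv/(qB) = (1.67×10^-27)(1.89×10^6) / [(1×1.60×10^-19)(0.0736)] = 0.268 m.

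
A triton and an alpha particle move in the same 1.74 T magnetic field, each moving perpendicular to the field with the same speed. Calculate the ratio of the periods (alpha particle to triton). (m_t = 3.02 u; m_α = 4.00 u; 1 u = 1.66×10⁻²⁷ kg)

T = 2πm/(qB) is independent of speed, so T₂/T₁ = (m₂/q₂)/(m₁/q₁).
T_{alpha particle}/T_{triton} = (6.64×10^-27/2e) / (5.01×10^-27/1e) = 0.662.

ratio ≈ 0.662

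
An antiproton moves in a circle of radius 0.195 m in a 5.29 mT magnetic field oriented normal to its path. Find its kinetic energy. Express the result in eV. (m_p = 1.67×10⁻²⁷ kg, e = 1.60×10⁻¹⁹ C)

v = qBr/m = (1×1.60×10^-19)(5.29×10^-3)(0.195) / (1.67×10^-27) = 9.88×10^4 m/s.
K = ½mv² = 0.5·(1.67×10^-27)·(9.88×10^4)² = 8.16×10^-18 J = 51.0 eV.

K ≈ 51.0 eV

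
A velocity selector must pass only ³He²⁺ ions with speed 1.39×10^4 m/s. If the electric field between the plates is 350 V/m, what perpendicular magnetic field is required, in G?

B ≈ 252 G

qE = qvB ⇒ B = E/v = (350) / (1.39×10^4) = 0.0252 T.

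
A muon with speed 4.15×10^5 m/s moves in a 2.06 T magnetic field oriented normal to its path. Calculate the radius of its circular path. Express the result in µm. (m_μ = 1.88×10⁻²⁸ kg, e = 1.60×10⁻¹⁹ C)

r ≈ 237 µm

The magnetic force provides the centripetal force: qvB = mv²/r, so r = mv/(qB).
r = (1.88×10^-28 kg)(4.15×10^5 m/s) / [(1×1.60×10^-19 C)(2.06 T)] = 2.37×10^-4 m.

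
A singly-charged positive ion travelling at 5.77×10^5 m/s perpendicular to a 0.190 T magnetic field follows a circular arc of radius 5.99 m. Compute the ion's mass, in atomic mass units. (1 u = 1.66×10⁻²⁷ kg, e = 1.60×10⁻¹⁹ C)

qvB = mv²/r ⇒ m = qBr/v.
m = (1×1.60×10^-19)(0.190)(5.99) / (5.77×10^5) = 3.16×10^-25 kg = 190 u.

m ≈ 190 u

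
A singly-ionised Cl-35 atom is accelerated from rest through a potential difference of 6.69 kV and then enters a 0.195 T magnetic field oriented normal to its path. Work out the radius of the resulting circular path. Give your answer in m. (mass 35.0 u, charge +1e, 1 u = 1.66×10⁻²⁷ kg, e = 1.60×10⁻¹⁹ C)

r ≈ 0.357 m

The kinetic energy gained is K = qV = (1×1.60×10^-19)(6690) = 1.07×10^-15 J.
v = √(2K/m) = 1.92×10^5 m/s.
r = mv/(qB) = (5.81×10^-26)(1.92×10^5) / [(1×1.60×10^-19)(0.195)] = 0.357 m.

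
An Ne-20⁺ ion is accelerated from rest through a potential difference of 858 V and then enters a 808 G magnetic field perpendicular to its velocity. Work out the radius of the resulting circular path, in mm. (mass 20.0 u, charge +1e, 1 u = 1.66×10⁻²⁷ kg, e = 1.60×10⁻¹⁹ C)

r ≈ 234 mm

The kinetic energy gained is K = qV = (1×1.60×10^-19)(858) = 1.37×10^-16 J.
v = √(2K/m) = 9.09×10^4 m/s.
r = mv/(qB) = (3.32×10^-26)(9.09×10^4) / [(1×1.60×10^-19)(0.0808)] = 0.234 m.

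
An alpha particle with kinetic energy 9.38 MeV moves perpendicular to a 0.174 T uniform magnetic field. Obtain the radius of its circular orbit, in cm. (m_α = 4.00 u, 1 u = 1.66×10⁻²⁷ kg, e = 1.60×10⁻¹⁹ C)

r ≈ 254 cm

Convert the energy: K = 9.38 MeV = 1.50×10^-12 J.
v = √(2K/m) = √(2·1.50×10^-12/6.64×10^-27) = 2.13×10^7 m/s.
r = mv/(qB) = (6.64×10^-27)(2.13×10^7) / [(2×1.60×10^-19)(0.174)] = 2.54 m.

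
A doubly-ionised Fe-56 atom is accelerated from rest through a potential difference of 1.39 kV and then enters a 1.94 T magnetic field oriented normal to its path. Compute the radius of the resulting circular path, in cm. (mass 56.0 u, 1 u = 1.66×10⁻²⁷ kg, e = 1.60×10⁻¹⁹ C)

The kinetic energy gained is K = qV = (2×1.60×10^-19)(1390) = 4.45×10^-16 J.
v = √(2K/m) = 9.78×10^4 m/s.
r = mv/(qB) = (9.30×10^-26)(9.78×10^4) / [(2×1.60×10^-19)(1.94)] = 0.0146 m.

r ≈ 1.46 cm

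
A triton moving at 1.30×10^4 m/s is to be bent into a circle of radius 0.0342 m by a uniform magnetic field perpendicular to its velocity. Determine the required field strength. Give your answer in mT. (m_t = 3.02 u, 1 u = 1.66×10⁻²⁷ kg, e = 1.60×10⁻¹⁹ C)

B ≈ 11.9 mT

qvB = mv²/r gives B = mv/(qr).
B = (5.01×10^-27)(1.30×10^4) / [(1×1.60×10^-19)(0.0342)] = 0.0119 T.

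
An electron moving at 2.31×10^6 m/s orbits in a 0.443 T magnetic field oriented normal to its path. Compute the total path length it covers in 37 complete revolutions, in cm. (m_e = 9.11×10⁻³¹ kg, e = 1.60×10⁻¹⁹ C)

L ≈ 0.690 cm

r = mv/(qB) = 2.97×10^-5 m, so one revolution covers 2πr = 1.87×10^-4 m.
In 37 revolutions: L = 37·2πr = 6.90×10^-3 m.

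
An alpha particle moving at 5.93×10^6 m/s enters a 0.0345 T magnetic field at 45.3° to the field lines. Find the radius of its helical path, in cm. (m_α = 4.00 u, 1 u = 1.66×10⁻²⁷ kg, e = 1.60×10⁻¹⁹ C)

Only the perpendicular component v⊥ = v sin45.3° = 4.22×10^6 m/s is bent by the field.
r = m v⊥ /(qB) = (6.64×10^-27)(4.22×10^6) / [(2×1.60×10^-19)(0.0345)] = 2.54 m.

r ≈ 254 cm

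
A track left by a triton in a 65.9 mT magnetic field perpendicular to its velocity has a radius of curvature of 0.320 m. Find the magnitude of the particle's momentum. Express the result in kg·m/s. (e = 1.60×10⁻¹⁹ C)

Since qvB = mv²/r, the momentum p = mv = qBr.
p = (1×1.60×10^-19)(0.0659)(0.320) = 3.37×10^-21 kg·m/s.

p ≈ 3.37×10^-21 kg·m/s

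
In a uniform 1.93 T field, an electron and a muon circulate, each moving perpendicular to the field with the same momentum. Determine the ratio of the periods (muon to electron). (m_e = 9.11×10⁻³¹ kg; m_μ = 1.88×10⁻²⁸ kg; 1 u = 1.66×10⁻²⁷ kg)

ratio ≈ 206

T = 2πm/(qB) is independent of speed, so T₂/T₁ = (m₂/q₂)/(m₁/q₁).
T_{muon}/T_{electron} = (1.88×10^-28/1e) / (9.11×10^-31/1e) = 206.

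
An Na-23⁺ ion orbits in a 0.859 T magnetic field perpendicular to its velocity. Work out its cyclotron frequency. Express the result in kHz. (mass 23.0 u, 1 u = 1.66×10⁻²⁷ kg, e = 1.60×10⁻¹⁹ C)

f = qB/(2πm) = (1×1.60×10^-19)(0.859) / [2π(3.82×10^-26)] = 5.73×10^5 Hz.

f ≈ 573 kHz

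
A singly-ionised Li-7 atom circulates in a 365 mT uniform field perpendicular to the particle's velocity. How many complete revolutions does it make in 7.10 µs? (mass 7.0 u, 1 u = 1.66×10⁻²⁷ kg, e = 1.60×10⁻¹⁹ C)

N = 5

T = 2πm/(qB) = 2π(1.162×10^-26) / [(1×1.60×10^-19)(0.365)] = 1.2502×10^-6 s.
N = t/T = 7.10×10^-6 / 1.2502×10^-6 ≈ 5.68, so 5 complete revolutions.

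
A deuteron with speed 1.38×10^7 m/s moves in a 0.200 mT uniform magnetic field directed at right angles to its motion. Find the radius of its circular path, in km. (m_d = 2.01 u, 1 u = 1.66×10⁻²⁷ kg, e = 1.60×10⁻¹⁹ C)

r ≈ 1.44 km

The magnetic force provides the centripetal force: qvB = mv²/r, so r = mv/(qB).
r = (3.34×10^-27 kg)(1.38×10^7 m/s) / [(1×1.60×10^-19 C)(2.00×10^-4 T)] = 1440 m.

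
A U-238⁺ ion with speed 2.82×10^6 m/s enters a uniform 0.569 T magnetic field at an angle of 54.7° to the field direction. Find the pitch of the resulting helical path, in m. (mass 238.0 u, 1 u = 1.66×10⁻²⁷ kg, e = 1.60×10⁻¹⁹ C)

pitch ≈ 44.4 m

The velocity component along B is v∥ = v cos54.7° = 1.63×10^6 m/s.
The cyclotron period T = 2πm/(qB) = 2.73×10^-5 s is set by m, q, B alone.
Pitch = v∥·T = (1.63×10^6)(2.73×10^-5) = 44.4 m.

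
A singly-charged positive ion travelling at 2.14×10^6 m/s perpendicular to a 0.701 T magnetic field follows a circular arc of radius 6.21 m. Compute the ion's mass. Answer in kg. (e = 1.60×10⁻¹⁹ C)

m ≈ 3.25×10^-25 kg

qvB = mv²/r ⇒ m = qBr/v.
m = (1×1.60×10^-19)(0.701)(6.21) / (2.14×10^6) = 3.25×10^-25 kg.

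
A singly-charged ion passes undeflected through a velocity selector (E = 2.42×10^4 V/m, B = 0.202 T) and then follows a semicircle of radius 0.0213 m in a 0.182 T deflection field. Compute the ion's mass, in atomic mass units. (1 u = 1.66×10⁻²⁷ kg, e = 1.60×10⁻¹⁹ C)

m ≈ 3.12 u

v = E/B₁ = 1.20×10^5 m/s.
From r = mv/(qB₂), m = qB₂r/v = (1×1.60×10^-19)(0.182)(0.0213) / (1.20×10^5) = 5.18×10^-27 kg.
In atomic mass units: m = 5.18×10^-27 / 1.66×10^-27 = 3.12 u.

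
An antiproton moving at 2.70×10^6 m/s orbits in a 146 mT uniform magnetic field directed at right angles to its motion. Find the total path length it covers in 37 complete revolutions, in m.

r = mv/(qB) = 0.193 m, so one revolution covers 2πr = 1.21 m.
In 37 revolutions: L = 37·2πr = 44.9 m.

L ≈ 44.9 m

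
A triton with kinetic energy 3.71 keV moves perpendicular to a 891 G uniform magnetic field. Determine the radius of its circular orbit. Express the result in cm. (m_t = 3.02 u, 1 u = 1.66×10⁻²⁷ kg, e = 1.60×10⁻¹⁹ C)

Convert the energy: K = 3.71 keV = 5.94×10^-16 J.
v = √(2K/m) = √(2·5.94×10^-16/5.01×10^-27) = 4.87×10^5 m/s.
r = mv/(qB) = (5.01×10^-27)(4.87×10^5) / [(1×1.60×10^-19)(0.0891)] = 0.171 m.

r ≈ 17.1 cm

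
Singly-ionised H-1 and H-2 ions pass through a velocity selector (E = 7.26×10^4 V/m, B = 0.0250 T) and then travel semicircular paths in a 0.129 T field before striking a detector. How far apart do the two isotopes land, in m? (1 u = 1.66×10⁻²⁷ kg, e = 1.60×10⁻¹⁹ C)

Both emerge at v = E/B₁ = 2.90×10^6 m/s.
r = mv/(qB₂), so r₁ = 0.234 m and r₂ = 0.467 m, giving Δr = 0.234 m.
After a semicircle each ion lands a diameter 2r from the entry slit, so the separation is 2Δr = 0.467 m.

Δd ≈ 0.467 m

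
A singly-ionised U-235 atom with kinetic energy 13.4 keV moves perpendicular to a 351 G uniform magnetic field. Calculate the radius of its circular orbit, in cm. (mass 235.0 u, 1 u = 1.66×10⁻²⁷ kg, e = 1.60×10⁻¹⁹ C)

Convert the energy: K = 13.4 keV = 2.14×10^-15 J.
v = √(2K/m) = √(2·2.14×10^-15/3.90×10^-25) = 1.05×10^5 m/s.
r = mv/(qB) = (3.90×10^-25)(1.05×10^5) / [(1×1.60×10^-19)(0.0351)] = 7.28 m.

r ≈ 728 cm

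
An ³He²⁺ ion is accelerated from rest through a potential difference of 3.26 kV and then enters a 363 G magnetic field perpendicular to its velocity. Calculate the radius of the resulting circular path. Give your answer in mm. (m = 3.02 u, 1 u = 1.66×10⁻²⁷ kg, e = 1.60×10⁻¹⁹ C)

The kinetic energy gained is K = qV = (2×1.60×10^-19)(3260) = 1.04×10^-15 J.
v = √(2K/m) = 6.45×10^5 m/s.
r = mv/(qB) = (5.01×10^-27)(6.45×10^5) / [(2×1.60×10^-19)(0.0363)] = 0.278 m.

r ≈ 278 mm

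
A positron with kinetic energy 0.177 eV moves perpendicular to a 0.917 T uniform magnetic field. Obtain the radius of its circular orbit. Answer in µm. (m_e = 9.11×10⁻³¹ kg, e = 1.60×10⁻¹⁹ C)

r ≈ 1.55 µm

Convert the energy: K = 0.177 eV = 2.83×10^-20 J.
v = √(2K/m) = √(2·2.83×10^-20/9.11×10^-31) = 2.49×10^5 m/s.
r = mv/(qB) = (9.11×10^-31)(2.49×10^5) / [(1×1.60×10^-19)(0.917)] = 1.55×10^-6 m.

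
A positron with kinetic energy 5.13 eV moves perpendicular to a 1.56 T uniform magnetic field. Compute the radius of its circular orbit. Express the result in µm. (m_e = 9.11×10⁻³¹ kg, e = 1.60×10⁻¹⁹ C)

Convert the energy: K = 5.13 eV = 8.21×10^-19 J.
v = √(2K/m) = √(2·8.21×10^-19/9.11×10^-31) = 1.34×10^6 m/s.
r = mv/(qB) = (9.11×10^-31)(1.34×10^6) / [(1×1.60×10^-19)(1.56)] = 4.90×10^-6 m.

r ≈ 4.90 µm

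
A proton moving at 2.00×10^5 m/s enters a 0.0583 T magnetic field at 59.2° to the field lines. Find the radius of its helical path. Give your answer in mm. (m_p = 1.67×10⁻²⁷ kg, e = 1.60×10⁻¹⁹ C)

r ≈ 30.8 mm

Only the perpendicular component v⊥ = v sin59.2° = 1.72×10^5 m/s is bent by the field.
r = m v⊥ /(qB) = (1.67×10^-27)(1.72×10^5) / [(1×1.60×10^-19)(0.0583)] = 0.0308 m.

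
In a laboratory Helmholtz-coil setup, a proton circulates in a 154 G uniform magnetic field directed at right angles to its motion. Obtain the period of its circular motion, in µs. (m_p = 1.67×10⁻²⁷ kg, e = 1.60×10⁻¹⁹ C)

T ≈ 4.26 µs

The cyclotron period is independent of speed: T = 2πm/(qB).
T = 2π(1.67×10^-27) / [(1×1.60×10^-19)(0.0154)] = 4.26×10^-6 s.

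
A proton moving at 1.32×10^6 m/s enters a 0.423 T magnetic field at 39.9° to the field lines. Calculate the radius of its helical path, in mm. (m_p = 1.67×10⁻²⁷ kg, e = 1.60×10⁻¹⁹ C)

r ≈ 20.9 mm

Only the perpendicular component v⊥ = v sin39.9° = 8.47×10^5 m/s is bent by the field.
r = m v⊥ /(qB) = (1.67×10^-27)(8.47×10^5) / [(1×1.60×10^-19)(0.423)] = 0.0209 m.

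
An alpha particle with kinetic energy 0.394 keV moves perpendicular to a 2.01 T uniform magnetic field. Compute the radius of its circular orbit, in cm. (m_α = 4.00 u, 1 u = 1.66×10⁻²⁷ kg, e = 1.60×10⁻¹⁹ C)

r ≈ 0.142 cm

Convert the energy: K = 0.394 keV = 6.30×10^-17 J.
v = √(2K/m) = √(2·6.30×10^-17/6.64×10^-27) = 1.38×10^5 m/s.
r = mv/(qB) = (6.64×10^-27)(1.38×10^5) / [(2×1.60×10^-19)(2.01)] = 1.42×10^-3 m.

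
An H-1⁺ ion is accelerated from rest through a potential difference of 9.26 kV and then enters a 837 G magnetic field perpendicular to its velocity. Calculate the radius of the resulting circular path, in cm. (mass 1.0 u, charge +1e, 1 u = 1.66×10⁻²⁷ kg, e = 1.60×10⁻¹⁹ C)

r ≈ 16.6 cm

The kinetic energy gained is K = qV = (1×1.60×10^-19)(9260) = 1.48×10^-15 J.
v = √(2K/m) = 1.34×10^6 m/s.
r = mv/(qB) = (1.66×10^-27)(1.34×10^6) / [(1×1.60×10^-19)(0.0837)] = 0.166 m.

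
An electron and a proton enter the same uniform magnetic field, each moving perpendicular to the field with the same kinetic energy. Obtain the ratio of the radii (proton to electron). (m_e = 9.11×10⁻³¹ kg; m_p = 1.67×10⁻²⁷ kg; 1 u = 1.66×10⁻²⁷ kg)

ratio ≈ 42.8

r = √(2mK)/(qB) ⇒ at equal K, r ∝ √m/q.
r_{proton}/r_{electron} = 42.8.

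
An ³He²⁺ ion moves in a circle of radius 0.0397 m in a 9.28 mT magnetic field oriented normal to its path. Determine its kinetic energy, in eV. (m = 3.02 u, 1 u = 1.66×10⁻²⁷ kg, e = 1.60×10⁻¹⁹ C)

K ≈ 8.66 eV

v = qBr/m = (2×1.60×10^-19)(9.28×10^-3)(0.0397) / (5.01×10^-27) = 2.35×10^4 m/s.
K = ½mv² = 0.5·(5.01×10^-27)·(2.35×10^4)² = 1.39×10^-18 J = 8.66 eV.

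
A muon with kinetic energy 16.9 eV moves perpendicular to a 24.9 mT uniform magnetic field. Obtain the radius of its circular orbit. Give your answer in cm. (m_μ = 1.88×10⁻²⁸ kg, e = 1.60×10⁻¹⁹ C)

r ≈ 0.800 cm

Convert the energy: K = 16.9 eV = 2.70×10^-18 J.
v = √(2K/m) = √(2·2.70×10^-18/1.88×10^-28) = 1.70×10^5 m/s.
r = mv/(qB) = (1.88×10^-28)(1.70×10^5) / [(1×1.60×10^-19)(0.0249)] = 8.00×10^-3 m.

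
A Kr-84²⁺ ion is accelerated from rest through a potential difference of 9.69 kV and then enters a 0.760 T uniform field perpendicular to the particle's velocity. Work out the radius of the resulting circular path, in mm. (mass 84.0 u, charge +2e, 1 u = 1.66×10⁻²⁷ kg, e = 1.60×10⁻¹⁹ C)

The kinetic energy gained is K = qV = (2×1.60×10^-19)(9690) = 3.10×10^-15 J.
v = √(2K/m) = 2.11×10^5 m/s.
r = mv/(qB) = (1.39×10^-25)(2.11×10^5) / [(2×1.60×10^-19)(0.760)] = 0.121 m.

r ≈ 121 mm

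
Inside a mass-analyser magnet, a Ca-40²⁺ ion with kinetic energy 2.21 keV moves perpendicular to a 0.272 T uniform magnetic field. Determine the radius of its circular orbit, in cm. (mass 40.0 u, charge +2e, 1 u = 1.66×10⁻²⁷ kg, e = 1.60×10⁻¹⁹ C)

r ≈ 7.87 cm

Convert the energy: K = 2.21 keV = 3.54×10^-16 J.
v = √(2K/m) = √(2·3.54×10^-16/6.64×10^-26) = 1.03×10^5 m/s.
r = mv/(qB) = (6.64×10^-26)(1.03×10^5) / [(2×1.60×10^-19)(0.272)] = 0.0787 m.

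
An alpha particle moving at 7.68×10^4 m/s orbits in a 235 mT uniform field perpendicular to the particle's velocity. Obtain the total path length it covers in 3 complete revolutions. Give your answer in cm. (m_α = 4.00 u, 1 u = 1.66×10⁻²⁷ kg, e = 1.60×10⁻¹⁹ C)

L ≈ 12.8 cm

r = mv/(qB) = 6.78×10^-3 m, so one revolution covers 2πr = 0.0426 m.
In 3 revolutions: L = 3·2πr = 0.128 m.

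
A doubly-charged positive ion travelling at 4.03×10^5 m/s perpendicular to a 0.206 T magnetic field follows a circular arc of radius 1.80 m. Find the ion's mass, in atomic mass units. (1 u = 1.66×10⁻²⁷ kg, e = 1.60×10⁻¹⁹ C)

m ≈ 177 u

qvB = mv²/r ⇒ m = qBr/v.
m = (2×1.60×10^-19)(0.206)(1.80) / (4.03×10^5) = 2.94×10^-25 kg = 177 u.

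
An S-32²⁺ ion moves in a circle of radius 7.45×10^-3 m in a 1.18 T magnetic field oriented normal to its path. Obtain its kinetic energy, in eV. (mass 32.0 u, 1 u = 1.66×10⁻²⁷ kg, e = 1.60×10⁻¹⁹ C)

K ≈ 466 eV

v = qBr/m = (2×1.60×10^-19)(1.18)(7.45×10^-3) / (5.31×10^-26) = 5.30×10^4 m/s.
K = ½mv² = 0.5·(5.31×10^-26)·(5.30×10^4)² = 7.45×10^-17 J = 466 eV.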